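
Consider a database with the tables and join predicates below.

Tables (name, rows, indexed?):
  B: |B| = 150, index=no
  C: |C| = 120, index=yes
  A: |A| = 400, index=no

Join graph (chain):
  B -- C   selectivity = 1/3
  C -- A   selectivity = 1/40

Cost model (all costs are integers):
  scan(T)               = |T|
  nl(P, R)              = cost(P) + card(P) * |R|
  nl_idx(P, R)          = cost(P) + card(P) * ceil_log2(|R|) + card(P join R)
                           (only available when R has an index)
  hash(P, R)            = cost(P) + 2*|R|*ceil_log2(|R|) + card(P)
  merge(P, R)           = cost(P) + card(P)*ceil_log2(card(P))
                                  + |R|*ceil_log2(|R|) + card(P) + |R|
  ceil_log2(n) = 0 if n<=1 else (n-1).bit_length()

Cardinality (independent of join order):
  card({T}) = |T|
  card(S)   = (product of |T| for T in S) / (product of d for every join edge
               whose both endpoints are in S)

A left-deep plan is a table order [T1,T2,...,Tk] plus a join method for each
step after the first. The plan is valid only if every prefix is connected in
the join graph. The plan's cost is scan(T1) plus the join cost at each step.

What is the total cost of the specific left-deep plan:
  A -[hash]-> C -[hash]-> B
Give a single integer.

step 1: scan A: cost=400, card=400
step 2: join C via hash
    card(P join C) = 400*120/(40) = 1200
    cost = 400 + 2*120*7 + 400 = 2480
step 3: join B via hash
    card(P join B) = 1200*150/(3) = 60000
    cost = 2480 + 2*150*8 + 1200 = 6080

6080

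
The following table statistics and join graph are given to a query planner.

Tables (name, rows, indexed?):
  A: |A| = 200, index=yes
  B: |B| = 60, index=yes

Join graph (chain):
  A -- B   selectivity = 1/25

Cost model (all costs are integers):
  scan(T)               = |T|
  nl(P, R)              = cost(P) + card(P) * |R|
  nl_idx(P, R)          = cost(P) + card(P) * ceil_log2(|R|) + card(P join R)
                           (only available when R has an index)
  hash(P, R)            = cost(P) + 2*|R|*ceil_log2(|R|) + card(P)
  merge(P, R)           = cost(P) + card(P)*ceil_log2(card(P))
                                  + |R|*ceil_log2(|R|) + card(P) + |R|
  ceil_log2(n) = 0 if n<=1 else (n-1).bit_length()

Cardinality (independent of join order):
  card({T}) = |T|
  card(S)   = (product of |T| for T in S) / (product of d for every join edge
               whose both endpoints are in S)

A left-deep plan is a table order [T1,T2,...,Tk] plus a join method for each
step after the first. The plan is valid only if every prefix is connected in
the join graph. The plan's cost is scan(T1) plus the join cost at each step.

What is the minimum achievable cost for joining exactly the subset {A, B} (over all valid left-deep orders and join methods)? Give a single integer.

Selinger DP over subsets of {A,B}:
  {A}: scan cost=200, card=200
  {B}: scan cost=60, card=60
  {AB}: card=480; try (A,nl_idx)→1020, (B,hash)→1120, (B,nl_idx)→1880, (A,merge)→2280, (B,merge)→2420, (A,hash)→3320 …(+2); best=1020 via (A,nl_idx)

1020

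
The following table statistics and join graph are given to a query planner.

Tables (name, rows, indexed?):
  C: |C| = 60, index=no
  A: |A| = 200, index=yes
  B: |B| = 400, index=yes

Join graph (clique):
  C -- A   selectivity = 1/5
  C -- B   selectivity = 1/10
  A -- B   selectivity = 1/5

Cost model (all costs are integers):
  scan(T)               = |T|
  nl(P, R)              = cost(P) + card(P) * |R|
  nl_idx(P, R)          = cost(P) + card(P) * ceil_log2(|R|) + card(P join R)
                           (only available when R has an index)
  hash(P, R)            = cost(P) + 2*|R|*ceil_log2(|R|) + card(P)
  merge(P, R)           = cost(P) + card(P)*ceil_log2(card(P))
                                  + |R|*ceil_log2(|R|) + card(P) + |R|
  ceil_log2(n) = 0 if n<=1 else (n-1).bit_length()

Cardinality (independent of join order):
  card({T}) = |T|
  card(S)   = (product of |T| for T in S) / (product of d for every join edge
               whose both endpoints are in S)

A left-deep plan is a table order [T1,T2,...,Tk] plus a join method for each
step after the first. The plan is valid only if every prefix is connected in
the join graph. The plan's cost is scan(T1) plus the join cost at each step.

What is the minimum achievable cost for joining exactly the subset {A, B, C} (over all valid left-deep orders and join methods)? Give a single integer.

7120

Selinger DP over subsets of {A,B,C}:
  {C}: scan cost=60, card=60
  {A}: scan cost=200, card=200
  {B}: scan cost=400, card=400
  {AC}: card=2400; try (C,hash)→1120, (A,merge)→2280, (C,merge)→2420, (A,nl_idx)→2940, (A,hash)→3320, (A,nl)→12060 …(+1); best=1120 via (C,hash)
  {BC}: card=2400; try (C,hash)→1520, (B,nl_idx)→3000, (B,merge)→4480, (C,merge)→4820, (B,hash)→7320, (B,nl)→24060 …(+1); best=1520 via (C,hash)
  {AB}: card=16000; try (A,hash)→4000, (B,merge)→6000, (A,merge)→6200, (B,hash)→7600, (B,nl_idx)→18000, (A,nl_idx)→19600 …(+2); best=4000 via (A,hash)
  {ABC}: card=19200; try (A,hash)→7120, (B,hash)→10720, (C,hash)→20720, (A,merge)→34520, (B,merge)→36320, (A,nl_idx)→39920 …(+5); best=7120 via (A,hash)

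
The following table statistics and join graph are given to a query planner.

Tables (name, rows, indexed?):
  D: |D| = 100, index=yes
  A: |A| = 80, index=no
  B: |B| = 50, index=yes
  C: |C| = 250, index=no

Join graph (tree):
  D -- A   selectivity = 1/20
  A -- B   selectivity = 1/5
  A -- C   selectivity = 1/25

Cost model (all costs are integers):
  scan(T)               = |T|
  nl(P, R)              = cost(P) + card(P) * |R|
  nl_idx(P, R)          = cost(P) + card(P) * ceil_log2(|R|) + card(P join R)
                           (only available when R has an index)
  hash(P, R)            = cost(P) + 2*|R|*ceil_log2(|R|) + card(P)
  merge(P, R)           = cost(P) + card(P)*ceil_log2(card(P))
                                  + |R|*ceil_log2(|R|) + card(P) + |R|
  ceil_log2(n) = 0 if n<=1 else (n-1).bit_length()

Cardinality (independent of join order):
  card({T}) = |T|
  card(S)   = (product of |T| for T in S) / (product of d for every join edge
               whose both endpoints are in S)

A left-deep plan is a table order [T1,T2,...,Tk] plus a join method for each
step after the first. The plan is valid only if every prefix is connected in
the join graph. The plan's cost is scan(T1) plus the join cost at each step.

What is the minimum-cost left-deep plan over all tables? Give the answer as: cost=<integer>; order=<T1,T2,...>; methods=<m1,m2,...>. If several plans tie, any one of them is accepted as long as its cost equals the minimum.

Selinger DP (subsets sized 1..n):
  {D}: scan cost=100, card=100
  {A}: scan cost=80, card=80
  {B}: scan cost=50, card=50
  {C}: scan cost=250, card=250
  {AD}: card=400; try (D,nl_idx)→1040, (A,hash)→1320, (D,merge)→1520, (A,merge)→1540, (D,hash)→1560, (D,nl)→8080 …(+1); best=1040 via (D,nl_idx)
  {AB}: card=800; try (B,hash)→760, (A,merge)→1040, (B,merge)→1070, (A,hash)→1220, (B,nl_idx)→1360, (A,nl)→4050 …(+1); best=760 via (B,hash)
  {AC}: card=800; try (A,hash)→1620, (C,merge)→2970, (A,merge)→3140, (C,hash)→4160, (C,nl)→20080, (A,nl)→20250; best=1620 via (A,hash)
  {ABD}: card=4000; try (B,hash)→2040, (D,hash)→2960, (B,merge)→5390, (B,nl_idx)→7440, (D,merge)→10360, (D,nl_idx)→10360 …(+2); best=2040 via (B,hash)
  {ACD}: card=4000; try (D,hash)→3820, (C,hash)→5440, (C,merge)→7290, (D,merge)→11220, (D,nl_idx)→11220, (D,nl)→81620 …(+1); best=3820 via (D,hash)
  {ABC}: card=8000; try (B,hash)→3020, (C,hash)→5560, (B,merge)→10770, (C,merge)→11810, (B,nl_idx)→14420, (B,nl)→41620 …(+1); best=3020 via (B,hash)
  {ABCD}: card=40000; try (B,hash)→8420, (C,hash)→10040, (D,hash)→12420, (B,merge)→56170, (C,merge)→56290, (B,nl_idx)→67820 …(+5); best=8420 via (B,hash)

cost=8420; order=C,A,D,B; methods=hash,hash,hash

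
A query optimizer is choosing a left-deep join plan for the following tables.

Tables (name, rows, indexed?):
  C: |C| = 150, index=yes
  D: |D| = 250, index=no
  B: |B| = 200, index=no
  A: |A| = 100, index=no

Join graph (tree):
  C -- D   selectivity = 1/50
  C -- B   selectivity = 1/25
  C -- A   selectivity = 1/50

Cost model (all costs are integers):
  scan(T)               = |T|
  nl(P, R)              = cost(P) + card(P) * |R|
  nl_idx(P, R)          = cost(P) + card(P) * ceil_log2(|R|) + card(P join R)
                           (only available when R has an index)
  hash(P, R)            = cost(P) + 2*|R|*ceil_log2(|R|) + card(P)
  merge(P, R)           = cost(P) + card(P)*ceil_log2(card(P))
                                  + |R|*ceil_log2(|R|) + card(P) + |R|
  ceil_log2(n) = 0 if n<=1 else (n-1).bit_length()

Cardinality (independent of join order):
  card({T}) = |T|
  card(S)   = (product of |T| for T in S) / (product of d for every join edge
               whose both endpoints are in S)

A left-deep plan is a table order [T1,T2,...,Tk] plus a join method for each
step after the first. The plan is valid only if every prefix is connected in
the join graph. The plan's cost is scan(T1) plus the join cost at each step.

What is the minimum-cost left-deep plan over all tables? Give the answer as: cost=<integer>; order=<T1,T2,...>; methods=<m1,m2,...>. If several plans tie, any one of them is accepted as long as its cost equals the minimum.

cost=9750; order=D,C,A,B; methods=hash,hash,hash

Selinger DP (subsets sized 1..n):
  {C}: scan cost=150, card=150
  {D}: scan cost=250, card=250
  {B}: scan cost=200, card=200
  {A}: scan cost=100, card=100
  {CD}: card=750; try (C,hash)→2900, (C,nl_idx)→3000, (D,merge)→3750, (C,merge)→3850, (D,hash)→4300, (D,nl)→37650 …(+1); best=2900 via (C,hash)
  {BC}: card=1200; try (C,hash)→2800, (C,nl_idx)→3000, (B,merge)→3300, (C,merge)→3350, (B,hash)→3500, (B,nl)→30150 …(+1); best=2800 via (C,hash)
  {AC}: card=300; try (C,nl_idx)→1200, (A,hash)→1700, (C,merge)→2250, (A,merge)→2300, (C,hash)→2600, (C,nl)→15100 …(+1); best=1200 via (C,nl_idx)
  {BCD}: card=6000; try (B,hash)→6850, (D,hash)→8000, (B,merge)→12950, (D,merge)→19450, (B,nl)→152900, (D,nl)→302800; best=6850 via (B,hash)
  {ACD}: card=1500; try (A,hash)→5050, (D,hash)→5500, (D,merge)→6450, (A,merge)→11950, (D,nl)→76200, (A,nl)→77900; best=5050 via (A,hash)
  {ABC}: card=2400; try (B,hash)→4700, (A,hash)→5400, (B,merge)→6000, (A,merge)→18000, (B,nl)→61200, (A,nl)→122800; best=4700 via (B,hash)
  {ABCD}: card=12000; try (B,hash)→9750, (D,hash)→11100, (A,hash)→14250, (B,merge)→24850, (D,merge)→38150, (A,merge)→91650 …(+3); best=9750 via (B,hash)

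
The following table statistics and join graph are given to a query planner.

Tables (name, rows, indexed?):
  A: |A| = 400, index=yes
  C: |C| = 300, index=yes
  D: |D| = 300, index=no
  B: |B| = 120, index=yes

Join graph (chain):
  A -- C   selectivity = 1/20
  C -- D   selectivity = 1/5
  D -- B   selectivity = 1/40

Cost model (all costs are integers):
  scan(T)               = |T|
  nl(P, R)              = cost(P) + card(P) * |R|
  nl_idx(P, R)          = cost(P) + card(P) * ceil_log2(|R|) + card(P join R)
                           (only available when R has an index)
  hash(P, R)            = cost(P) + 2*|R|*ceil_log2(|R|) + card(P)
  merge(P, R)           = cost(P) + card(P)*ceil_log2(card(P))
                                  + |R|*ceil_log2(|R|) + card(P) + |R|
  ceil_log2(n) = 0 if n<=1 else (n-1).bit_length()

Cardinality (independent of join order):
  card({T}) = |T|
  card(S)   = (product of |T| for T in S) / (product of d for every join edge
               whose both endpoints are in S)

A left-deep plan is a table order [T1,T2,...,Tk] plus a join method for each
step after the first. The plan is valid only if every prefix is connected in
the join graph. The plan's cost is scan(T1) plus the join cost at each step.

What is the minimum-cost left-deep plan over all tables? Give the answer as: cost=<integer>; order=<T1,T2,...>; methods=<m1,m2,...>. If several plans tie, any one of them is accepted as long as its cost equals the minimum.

cost=69780; order=D,B,C,A; methods=hash,hash,hash

Selinger DP (subsets sized 1..n):
  {A}: scan cost=400, card=400
  {C}: scan cost=300, card=300
  {D}: scan cost=300, card=300
  {B}: scan cost=120, card=120
  {AC}: card=6000; try (C,hash)→6200, (A,merge)→7300, (C,merge)→7400, (A,hash)→7800, (A,nl_idx)→9000, (C,nl_idx)→10000 …(+2); best=6200 via (C,hash)
  {CD}: card=18000; try (D,hash)→6000, (C,hash)→6000, (D,merge)→6300, (C,merge)→6300, (C,nl_idx)→21000, (D,nl)→90300 …(+1); best=6000 via (D,hash)
  {BD}: card=900; try (B,hash)→2280, (B,nl_idx)→3300, (D,merge)→4080, (B,merge)→4260, (D,hash)→5640, (D,nl)→36120 …(+1); best=2280 via (B,hash)
  {ACD}: card=360000; try (D,hash)→17600, (A,hash)→31200, (D,merge)→93200, (A,merge)→298000, (A,nl_idx)→528000, (D,nl)→1806200 …(+1); best=17600 via (D,hash)
  {BCD}: card=54000; try (C,hash)→8580, (C,merge)→15180, (B,hash)→25680, (C,nl_idx)→64380, (B,nl_idx)→186000, (C,nl)→272280 …(+2); best=8580 via (C,hash)
  {ABCD}: card=1080000; try (A,hash)→69780, (B,hash)→379280, (A,merge)→930580, (A,nl_idx)→1574580, (B,nl_idx)→3617600, (B,merge)→7218560 …(+2); best=69780 via (A,hash)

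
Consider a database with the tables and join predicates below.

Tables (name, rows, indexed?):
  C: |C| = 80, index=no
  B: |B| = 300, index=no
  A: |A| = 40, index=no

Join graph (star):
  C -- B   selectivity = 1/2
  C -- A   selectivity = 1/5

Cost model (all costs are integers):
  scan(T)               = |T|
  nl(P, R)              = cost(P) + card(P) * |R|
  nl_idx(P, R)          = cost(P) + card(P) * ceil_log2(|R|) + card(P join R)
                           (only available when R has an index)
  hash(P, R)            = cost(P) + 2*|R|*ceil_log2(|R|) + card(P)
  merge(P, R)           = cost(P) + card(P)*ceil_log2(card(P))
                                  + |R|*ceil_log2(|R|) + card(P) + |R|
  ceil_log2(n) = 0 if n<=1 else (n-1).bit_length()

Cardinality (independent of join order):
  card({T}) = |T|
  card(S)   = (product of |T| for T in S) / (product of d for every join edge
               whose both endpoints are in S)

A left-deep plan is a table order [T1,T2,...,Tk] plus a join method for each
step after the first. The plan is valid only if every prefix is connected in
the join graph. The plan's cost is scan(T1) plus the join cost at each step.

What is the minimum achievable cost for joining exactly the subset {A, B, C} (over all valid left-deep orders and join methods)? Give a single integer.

6680

Selinger DP over subsets of {A,B,C}:
  {C}: scan cost=80, card=80
  {B}: scan cost=300, card=300
  {A}: scan cost=40, card=40
  {BC}: card=12000; try (C,hash)→1720, (B,merge)→3720, (C,merge)→3940, (B,hash)→5560, (B,nl)→24080, (C,nl)→24300; best=1720 via (C,hash)
  {AC}: card=640; try (A,hash)→640, (C,merge)→960, (A,merge)→1000, (C,hash)→1200, (C,nl)→3240, (A,nl)→3280; best=640 via (A,hash)
  {ABC}: card=96000; try (B,hash)→6680, (B,merge)→10680, (A,hash)→14200, (A,merge)→182000, (B,nl)→192640, (A,nl)→481720; best=6680 via (B,hash)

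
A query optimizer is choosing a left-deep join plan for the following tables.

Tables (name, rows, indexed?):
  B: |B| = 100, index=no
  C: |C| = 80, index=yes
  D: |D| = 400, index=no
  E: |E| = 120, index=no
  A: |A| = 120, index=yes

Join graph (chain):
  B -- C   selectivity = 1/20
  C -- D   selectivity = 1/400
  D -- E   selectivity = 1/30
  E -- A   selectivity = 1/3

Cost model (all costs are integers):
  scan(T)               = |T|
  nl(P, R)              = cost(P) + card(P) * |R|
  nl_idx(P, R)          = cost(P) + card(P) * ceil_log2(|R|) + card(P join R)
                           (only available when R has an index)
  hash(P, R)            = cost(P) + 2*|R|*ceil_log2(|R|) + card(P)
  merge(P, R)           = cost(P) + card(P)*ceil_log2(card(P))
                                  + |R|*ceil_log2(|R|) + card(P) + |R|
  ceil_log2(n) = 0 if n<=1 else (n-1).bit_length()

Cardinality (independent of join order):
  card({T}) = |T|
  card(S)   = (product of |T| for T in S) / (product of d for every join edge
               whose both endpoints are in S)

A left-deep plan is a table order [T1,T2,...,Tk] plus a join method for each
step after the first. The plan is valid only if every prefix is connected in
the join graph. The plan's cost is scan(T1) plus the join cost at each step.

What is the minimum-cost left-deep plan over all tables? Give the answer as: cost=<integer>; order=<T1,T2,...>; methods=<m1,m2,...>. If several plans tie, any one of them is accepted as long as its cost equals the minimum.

cost=8520; order=D,C,E,B,A; methods=hash,merge,hash,hash

Selinger DP (subsets sized 1..n):
  {B}: scan cost=100, card=100
  {C}: scan cost=80, card=80
  {D}: scan cost=400, card=400
  {E}: scan cost=120, card=120
  {A}: scan cost=120, card=120
  {BC}: card=400; try (C,nl_idx)→1200, (C,hash)→1320, (B,merge)→1520, (C,merge)→1540, (B,hash)→1560, (B,nl)→8080 …(+1); best=1200 via (C,nl_idx)
  {CD}: card=80; try (C,hash)→1920, (C,nl_idx)→3280, (D,merge)→4720, (C,merge)→5040, (D,hash)→7360, (D,nl)→32080 …(+1); best=1920 via (C,hash)
  {DE}: card=1600; try (E,hash)→2480, (D,merge)→5080, (E,merge)→5360, (D,hash)→7440, (D,nl)→48120, (E,nl)→48400; best=2480 via (E,hash)
  {AE}: card=4800; try (E,hash)→1920, (A,hash)→1920, (E,merge)→2040, (A,merge)→2040, (A,nl_idx)→5760, (E,nl)→14520 …(+1); best=1920 via (E,hash)
  {BCD}: card=400; try (B,merge)→3360, (B,hash)→3400, (D,hash)→8800, (D,merge)→9200, (B,nl)→9920, (D,nl)→161200; best=3360 via (B,merge)
  {CDE}: card=320; try (E,merge)→3520, (E,hash)→3680, (C,hash)→5200, (E,nl)→11520, (C,nl_idx)→14000, (C,merge)→22320 …(+1); best=3520 via (E,merge)
  {ADE}: card=64000; try (A,hash)→5760, (D,hash)→13920, (A,merge)→22640, (D,merge)→73120, (A,nl_idx)→77680, (A,nl)→194480 …(+1); best=5760 via (A,hash)
  {BCDE}: card=1600; try (B,hash)→5240, (E,hash)→5440, (B,merge)→7520, (E,merge)→8320, (B,nl)→35520, (E,nl)→51360; best=5240 via (B,hash)
  {ACDE}: card=12800; try (A,hash)→5520, (A,merge)→7680, (A,nl_idx)→18560, (A,nl)→41920, (C,hash)→70880, (C,nl_idx)→466560 …(+2); best=5520 via (A,hash)
  {ABCDE}: card=64000; try (A,hash)→8520, (B,hash)→19720, (A,merge)→25400, (A,nl_idx)→80440, (A,nl)→197240, (B,merge)→198320 …(+1); best=8520 via (A,hash)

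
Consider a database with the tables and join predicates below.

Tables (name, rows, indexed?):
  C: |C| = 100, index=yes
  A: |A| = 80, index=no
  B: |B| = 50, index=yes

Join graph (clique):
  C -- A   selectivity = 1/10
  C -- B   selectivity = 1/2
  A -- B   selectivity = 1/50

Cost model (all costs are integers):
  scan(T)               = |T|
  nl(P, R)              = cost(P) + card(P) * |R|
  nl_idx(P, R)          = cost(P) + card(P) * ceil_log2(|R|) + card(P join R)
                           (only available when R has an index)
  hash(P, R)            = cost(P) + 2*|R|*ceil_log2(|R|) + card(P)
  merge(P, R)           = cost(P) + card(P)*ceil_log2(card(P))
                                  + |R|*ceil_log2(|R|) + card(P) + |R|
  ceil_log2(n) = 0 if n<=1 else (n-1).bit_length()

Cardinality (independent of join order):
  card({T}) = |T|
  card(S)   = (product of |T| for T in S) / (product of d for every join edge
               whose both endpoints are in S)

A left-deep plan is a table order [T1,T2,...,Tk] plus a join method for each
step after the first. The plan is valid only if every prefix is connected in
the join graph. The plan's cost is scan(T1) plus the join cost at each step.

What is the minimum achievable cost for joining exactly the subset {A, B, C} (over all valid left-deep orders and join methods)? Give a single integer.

Selinger DP over subsets of {A,B,C}:
  {C}: scan cost=100, card=100
  {A}: scan cost=80, card=80
  {B}: scan cost=50, card=50
  {AC}: card=800; try (A,hash)→1320, (C,nl_idx)→1440, (C,merge)→1520, (A,merge)→1540, (C,hash)→1560, (C,nl)→8080 …(+1); best=1320 via (A,hash)
  {BC}: card=2500; try (B,hash)→800, (C,merge)→1200, (B,merge)→1250, (C,hash)→1500, (C,nl_idx)→2900, (B,nl_idx)→3200 …(+2); best=800 via (B,hash)
  {AB}: card=80; try (B,nl_idx)→640, (B,hash)→760, (A,merge)→1040, (B,merge)→1070, (A,hash)→1220, (A,nl)→4050 …(+1); best=640 via (B,nl_idx)
  {ABC}: card=400; try (C,nl_idx)→1600, (C,merge)→2080, (C,hash)→2120, (B,hash)→2720, (A,hash)→4420, (B,nl_idx)→6520 …(+5); best=1600 via (C,nl_idx)

1600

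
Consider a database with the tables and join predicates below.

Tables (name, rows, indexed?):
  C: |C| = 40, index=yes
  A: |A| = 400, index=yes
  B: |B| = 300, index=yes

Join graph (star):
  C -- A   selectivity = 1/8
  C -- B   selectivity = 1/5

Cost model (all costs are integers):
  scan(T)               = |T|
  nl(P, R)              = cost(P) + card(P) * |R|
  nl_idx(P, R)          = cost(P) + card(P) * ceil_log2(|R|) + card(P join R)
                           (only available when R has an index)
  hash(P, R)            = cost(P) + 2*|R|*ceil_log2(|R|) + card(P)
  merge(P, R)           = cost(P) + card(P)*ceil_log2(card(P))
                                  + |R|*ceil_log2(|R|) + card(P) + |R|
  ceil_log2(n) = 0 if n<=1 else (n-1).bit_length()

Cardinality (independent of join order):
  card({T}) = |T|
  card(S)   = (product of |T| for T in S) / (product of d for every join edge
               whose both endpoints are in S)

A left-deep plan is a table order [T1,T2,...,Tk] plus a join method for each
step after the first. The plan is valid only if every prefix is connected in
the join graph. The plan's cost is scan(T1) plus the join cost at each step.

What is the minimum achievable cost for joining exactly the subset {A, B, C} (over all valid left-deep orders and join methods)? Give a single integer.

8680

Selinger DP over subsets of {A,B,C}:
  {C}: scan cost=40, card=40
  {A}: scan cost=400, card=400
  {B}: scan cost=300, card=300
  {AC}: card=2000; try (C,hash)→1280, (A,nl_idx)→2400, (A,merge)→4320, (C,merge)→4680, (C,nl_idx)→4800, (A,hash)→7280 …(+2); best=1280 via (C,hash)
  {BC}: card=2400; try (C,hash)→1080, (B,nl_idx)→2800, (B,merge)→3320, (C,merge)→3580, (C,nl_idx)→4500, (B,hash)→5480 …(+2); best=1080 via (C,hash)
  {ABC}: card=120000; try (B,hash)→8680, (A,hash)→10680, (B,merge)→28280, (A,merge)→36280, (B,nl_idx)→139280, (A,nl_idx)→142680 …(+2); best=8680 via (B,hash)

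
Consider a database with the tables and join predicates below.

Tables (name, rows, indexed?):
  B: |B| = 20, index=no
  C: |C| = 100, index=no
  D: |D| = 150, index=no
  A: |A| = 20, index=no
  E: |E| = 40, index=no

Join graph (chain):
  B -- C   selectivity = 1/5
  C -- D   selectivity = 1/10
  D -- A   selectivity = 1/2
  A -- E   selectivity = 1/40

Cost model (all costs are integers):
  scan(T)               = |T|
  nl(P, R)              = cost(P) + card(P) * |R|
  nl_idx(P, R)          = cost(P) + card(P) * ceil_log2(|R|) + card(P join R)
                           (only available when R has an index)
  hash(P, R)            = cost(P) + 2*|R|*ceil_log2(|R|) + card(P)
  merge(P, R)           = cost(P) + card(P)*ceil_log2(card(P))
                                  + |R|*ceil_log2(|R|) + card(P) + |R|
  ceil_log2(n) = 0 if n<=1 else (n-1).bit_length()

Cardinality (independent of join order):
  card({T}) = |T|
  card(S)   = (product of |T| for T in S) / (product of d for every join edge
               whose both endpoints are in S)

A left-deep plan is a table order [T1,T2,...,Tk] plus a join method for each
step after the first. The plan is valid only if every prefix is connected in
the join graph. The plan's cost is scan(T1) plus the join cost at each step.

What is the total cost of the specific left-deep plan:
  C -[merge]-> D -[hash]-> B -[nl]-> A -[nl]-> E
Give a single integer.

2523950

step 1: scan C: cost=100, card=100
step 2: join D via merge
    card(P join D) = 100*150/(10) = 1500
    cost = 100 + 100*7 + 150*8 + 100 + 150 = 2250
step 3: join B via hash
    card(P join B) = 1500*20/(5) = 6000
    cost = 2250 + 2*20*5 + 1500 = 3950
step 4: join A via nl
    card(P join A) = 6000*20/(2) = 60000
    cost = 3950 + 6000*20 = 123950
step 5: join E via nl
    card(P join E) = 60000*40/(40) = 60000
    cost = 123950 + 60000*40 = 2523950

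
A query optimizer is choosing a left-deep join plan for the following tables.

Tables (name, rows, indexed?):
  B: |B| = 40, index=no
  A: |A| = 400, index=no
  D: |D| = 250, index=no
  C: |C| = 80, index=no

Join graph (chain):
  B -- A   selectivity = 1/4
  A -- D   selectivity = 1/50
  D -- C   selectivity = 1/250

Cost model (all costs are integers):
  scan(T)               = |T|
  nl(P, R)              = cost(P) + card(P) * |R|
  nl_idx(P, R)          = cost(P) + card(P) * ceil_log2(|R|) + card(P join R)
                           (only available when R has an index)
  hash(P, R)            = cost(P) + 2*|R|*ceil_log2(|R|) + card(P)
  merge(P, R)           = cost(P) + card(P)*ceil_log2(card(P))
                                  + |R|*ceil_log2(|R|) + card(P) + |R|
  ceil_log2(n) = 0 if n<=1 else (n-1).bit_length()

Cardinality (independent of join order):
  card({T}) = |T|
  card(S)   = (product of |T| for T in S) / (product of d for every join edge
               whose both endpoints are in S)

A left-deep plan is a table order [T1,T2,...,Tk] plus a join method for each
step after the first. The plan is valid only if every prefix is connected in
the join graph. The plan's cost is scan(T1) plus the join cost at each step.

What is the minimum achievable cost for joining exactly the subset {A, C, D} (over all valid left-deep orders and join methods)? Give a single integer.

Selinger DP over subsets of {A,C,D}:
  {A}: scan cost=400, card=400
  {D}: scan cost=250, card=250
  {C}: scan cost=80, card=80
  {AD}: card=2000; try (D,hash)→4800, (A,merge)→6500, (D,merge)→6650, (A,hash)→7700, (A,nl)→100250, (D,nl)→100400; best=4800 via (D,hash)
  {CD}: card=80; try (C,hash)→1620, (D,merge)→2970, (C,merge)→3140, (D,hash)→4160, (D,nl)→20080, (C,nl)→20250; best=1620 via (C,hash)
  {ACD}: card=640; try (A,merge)→6260, (C,hash)→7920, (A,hash)→8900, (C,merge)→29440, (A,nl)→33620, (C,nl)→164800; best=6260 via (A,merge)

6260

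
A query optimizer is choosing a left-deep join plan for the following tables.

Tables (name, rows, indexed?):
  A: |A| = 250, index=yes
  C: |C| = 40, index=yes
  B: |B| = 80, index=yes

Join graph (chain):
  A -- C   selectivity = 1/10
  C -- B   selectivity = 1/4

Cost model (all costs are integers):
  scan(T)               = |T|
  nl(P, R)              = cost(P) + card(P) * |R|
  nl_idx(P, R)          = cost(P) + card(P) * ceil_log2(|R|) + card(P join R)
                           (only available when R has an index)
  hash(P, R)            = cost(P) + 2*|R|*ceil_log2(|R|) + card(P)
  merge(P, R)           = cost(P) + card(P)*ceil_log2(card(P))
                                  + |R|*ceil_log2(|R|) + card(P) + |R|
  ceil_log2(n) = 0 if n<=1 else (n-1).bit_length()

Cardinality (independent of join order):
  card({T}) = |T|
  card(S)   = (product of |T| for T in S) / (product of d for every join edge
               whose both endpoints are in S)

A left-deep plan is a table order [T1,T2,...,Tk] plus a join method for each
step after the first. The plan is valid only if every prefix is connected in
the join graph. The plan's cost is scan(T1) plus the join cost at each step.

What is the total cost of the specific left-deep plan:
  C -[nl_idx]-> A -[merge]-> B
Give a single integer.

step 1: scan C: cost=40, card=40
step 2: join A via nl_idx
    card(P join A) = 40*250/(10) = 1000
    cost = 40 + 40*8 + 1000 = 1360
step 3: join B via merge
    card(P join B) = 1000*80/(4) = 20000
    cost = 1360 + 1000*10 + 80*7 + 1000 + 80 = 13000

13000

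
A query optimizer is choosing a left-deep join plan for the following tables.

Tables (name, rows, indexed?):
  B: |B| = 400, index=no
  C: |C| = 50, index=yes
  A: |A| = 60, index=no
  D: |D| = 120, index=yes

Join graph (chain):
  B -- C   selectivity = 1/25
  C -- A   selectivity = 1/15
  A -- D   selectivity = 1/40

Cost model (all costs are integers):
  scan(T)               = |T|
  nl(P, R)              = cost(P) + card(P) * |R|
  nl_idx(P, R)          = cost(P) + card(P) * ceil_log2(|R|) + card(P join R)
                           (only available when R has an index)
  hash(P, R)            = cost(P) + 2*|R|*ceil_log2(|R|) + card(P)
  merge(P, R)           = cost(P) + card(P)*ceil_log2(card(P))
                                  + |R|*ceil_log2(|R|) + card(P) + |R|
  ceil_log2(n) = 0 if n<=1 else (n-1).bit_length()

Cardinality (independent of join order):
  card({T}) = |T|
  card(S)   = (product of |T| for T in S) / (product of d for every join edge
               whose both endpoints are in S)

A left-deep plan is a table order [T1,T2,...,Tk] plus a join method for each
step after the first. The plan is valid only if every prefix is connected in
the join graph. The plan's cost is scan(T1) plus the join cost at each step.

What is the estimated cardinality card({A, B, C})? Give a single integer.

3200

Tables in S: A(60), B(400), C(50)
Edges inside S: B-C(d=25), C-A(d=15)
numerator = 60 * 400 * 50 = 1200000
denominator = 25 * 15 = 375
card(S) = 1200000 / 375 = 3200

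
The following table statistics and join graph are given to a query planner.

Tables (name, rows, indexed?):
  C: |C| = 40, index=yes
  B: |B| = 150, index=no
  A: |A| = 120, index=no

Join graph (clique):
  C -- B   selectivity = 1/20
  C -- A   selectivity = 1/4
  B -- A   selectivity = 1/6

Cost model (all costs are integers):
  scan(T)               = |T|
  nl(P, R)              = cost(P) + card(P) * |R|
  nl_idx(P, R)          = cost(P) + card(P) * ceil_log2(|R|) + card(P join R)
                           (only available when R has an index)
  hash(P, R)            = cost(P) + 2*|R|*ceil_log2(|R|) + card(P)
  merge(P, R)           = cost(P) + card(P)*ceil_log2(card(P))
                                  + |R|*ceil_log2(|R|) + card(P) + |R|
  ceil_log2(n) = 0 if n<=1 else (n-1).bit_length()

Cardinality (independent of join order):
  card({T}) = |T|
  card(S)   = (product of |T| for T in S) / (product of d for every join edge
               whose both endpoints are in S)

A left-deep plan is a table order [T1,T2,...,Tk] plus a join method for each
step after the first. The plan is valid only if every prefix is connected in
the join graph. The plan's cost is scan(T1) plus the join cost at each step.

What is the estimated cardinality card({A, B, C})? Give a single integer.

1500

Tables in S: A(120), B(150), C(40)
Edges inside S: C-B(d=20), C-A(d=4), B-A(d=6)
numerator = 120 * 150 * 40 = 720000
denominator = 20 * 4 * 6 = 480
card(S) = 720000 / 480 = 1500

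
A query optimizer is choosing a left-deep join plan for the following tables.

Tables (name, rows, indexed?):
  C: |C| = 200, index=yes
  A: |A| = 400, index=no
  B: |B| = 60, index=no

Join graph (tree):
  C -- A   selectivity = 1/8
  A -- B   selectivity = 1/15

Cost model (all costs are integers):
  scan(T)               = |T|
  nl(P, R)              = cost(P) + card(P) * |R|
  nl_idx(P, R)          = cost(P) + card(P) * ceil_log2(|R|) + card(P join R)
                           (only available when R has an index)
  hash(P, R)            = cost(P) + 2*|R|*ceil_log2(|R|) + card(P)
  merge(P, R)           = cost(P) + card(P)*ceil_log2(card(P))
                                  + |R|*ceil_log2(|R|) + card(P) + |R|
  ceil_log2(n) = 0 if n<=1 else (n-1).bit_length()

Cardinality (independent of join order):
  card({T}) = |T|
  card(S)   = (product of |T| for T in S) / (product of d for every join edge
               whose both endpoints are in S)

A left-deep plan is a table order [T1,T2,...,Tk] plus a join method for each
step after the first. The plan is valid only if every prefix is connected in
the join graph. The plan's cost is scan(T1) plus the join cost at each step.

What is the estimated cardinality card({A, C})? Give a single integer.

10000

Tables in S: A(400), C(200)
Edges inside S: C-A(d=8)
numerator = 400 * 200 = 80000
denominator = 8 = 8
card(S) = 80000 / 8 = 10000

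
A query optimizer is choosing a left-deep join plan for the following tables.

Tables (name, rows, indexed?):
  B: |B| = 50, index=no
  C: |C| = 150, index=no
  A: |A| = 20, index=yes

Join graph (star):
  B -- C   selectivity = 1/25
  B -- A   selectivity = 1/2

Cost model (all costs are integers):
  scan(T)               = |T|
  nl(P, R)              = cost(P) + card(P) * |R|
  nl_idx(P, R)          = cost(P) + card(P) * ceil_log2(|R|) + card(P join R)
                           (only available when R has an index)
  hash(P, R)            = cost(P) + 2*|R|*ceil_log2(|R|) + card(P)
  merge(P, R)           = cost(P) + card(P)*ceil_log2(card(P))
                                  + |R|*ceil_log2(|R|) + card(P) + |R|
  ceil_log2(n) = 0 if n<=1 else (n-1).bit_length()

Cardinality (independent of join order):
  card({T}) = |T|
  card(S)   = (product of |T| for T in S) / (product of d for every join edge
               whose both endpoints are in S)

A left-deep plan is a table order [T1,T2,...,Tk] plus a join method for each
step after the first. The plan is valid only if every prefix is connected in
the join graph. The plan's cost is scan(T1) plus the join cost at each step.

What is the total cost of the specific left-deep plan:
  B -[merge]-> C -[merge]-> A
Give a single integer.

4870

step 1: scan B: cost=50, card=50
step 2: join C via merge
    card(P join C) = 50*150/(25) = 300
    cost = 50 + 50*6 + 150*8 + 50 + 150 = 1750
step 3: join A via merge
    card(P join A) = 300*20/(2) = 3000
    cost = 1750 + 300*9 + 20*5 + 300 + 20 = 4870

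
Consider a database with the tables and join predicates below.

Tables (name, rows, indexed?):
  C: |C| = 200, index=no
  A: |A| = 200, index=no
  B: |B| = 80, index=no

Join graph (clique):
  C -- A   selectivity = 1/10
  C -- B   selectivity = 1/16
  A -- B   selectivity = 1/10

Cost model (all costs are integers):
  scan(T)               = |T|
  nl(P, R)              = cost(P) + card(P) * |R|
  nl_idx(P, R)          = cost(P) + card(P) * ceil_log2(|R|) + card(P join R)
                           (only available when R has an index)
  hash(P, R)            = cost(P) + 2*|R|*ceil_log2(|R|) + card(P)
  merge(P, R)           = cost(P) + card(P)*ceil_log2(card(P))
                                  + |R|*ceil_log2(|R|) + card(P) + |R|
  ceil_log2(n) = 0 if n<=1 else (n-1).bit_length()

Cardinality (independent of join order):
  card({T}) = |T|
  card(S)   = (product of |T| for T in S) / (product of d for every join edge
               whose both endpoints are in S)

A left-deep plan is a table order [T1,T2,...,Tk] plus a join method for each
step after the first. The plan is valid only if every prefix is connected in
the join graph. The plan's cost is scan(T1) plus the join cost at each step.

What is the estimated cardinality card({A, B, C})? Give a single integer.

2000

Tables in S: A(200), B(80), C(200)
Edges inside S: C-A(d=10), C-B(d=16), A-B(d=10)
numerator = 200 * 80 * 200 = 3200000
denominator = 10 * 16 * 10 = 1600
card(S) = 3200000 / 1600 = 2000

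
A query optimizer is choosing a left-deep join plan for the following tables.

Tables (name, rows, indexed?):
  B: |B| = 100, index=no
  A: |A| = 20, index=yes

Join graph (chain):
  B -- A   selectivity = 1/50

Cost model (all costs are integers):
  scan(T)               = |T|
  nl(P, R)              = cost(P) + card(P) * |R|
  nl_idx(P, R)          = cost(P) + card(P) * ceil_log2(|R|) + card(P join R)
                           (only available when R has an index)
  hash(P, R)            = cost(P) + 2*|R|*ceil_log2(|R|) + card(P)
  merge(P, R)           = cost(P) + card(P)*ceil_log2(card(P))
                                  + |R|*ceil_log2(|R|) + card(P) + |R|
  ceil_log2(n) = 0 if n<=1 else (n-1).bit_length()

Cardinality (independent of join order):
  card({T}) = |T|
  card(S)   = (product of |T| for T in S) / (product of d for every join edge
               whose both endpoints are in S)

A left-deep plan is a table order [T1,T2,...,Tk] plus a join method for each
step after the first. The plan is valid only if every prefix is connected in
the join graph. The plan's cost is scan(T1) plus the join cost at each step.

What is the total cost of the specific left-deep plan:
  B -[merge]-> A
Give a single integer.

step 1: scan B: cost=100, card=100
step 2: join A via merge
    card(P join A) = 100*20/(50) = 40
    cost = 100 + 100*7 + 20*5 + 100 + 20 = 1020

1020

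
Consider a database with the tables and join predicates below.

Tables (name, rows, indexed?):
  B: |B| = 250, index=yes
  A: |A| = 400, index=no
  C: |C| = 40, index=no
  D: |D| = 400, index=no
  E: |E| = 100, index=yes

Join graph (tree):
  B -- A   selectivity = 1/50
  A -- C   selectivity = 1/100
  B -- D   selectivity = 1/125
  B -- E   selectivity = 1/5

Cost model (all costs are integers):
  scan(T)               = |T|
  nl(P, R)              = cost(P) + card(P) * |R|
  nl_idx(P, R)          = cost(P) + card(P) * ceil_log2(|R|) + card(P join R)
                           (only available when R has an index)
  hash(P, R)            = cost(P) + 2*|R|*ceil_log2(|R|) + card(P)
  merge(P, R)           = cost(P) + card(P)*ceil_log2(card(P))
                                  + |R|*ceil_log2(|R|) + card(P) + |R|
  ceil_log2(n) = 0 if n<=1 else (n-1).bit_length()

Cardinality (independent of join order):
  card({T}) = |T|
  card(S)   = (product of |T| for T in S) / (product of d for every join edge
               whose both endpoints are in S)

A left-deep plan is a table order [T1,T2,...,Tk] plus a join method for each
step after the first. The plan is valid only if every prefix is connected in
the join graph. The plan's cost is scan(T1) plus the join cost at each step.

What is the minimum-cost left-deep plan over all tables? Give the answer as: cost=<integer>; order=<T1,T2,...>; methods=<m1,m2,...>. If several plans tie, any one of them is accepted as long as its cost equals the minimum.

Selinger DP (subsets sized 1..n):
  {B}: scan cost=250, card=250
  {A}: scan cost=400, card=400
  {C}: scan cost=40, card=40
  {D}: scan cost=400, card=400
  {E}: scan cost=100, card=100
  {AB}: card=2000; try (B,hash)→4800, (B,nl_idx)→5600, (A,merge)→6500, (B,merge)→6650, (A,hash)→7700, (A,nl)→100250 …(+1); best=4800 via (B,hash)
  {BD}: card=800; try (B,nl_idx)→4400, (B,hash)→4800, (D,merge)→6500, (B,merge)→6650, (D,hash)→7700, (D,nl)→100250 …(+1); best=4400 via (B,nl_idx)
  {BE}: card=5000; try (E,hash)→1900, (B,merge)→3150, (E,merge)→3300, (B,hash)→4200, (B,nl_idx)→5900, (E,nl_idx)→7000 …(+2); best=1900 via (E,hash)
  {AC}: card=160; try (C,hash)→1280, (A,merge)→4320, (C,merge)→4680, (A,hash)→7280, (A,nl)→16040, (C,nl)→16400; best=1280 via (C,hash)
  {ABC}: card=800; try (B,nl_idx)→3360, (B,merge)→4970, (B,hash)→5440, (C,hash)→7280, (C,merge)→29080, (B,nl)→41280 …(+1); best=3360 via (B,nl_idx)
  {ABD}: card=6400; try (A,hash)→12400, (D,hash)→14000, (A,merge)→17200, (D,merge)→32800, (A,nl)→324400, (D,nl)→804800; best=12400 via (A,hash)
  {ABE}: card=40000; try (E,hash)→8200, (A,hash)→14100, (E,merge)→29600, (E,nl_idx)→58800, (A,merge)→75900, (E,nl)→204800 …(+1); best=8200 via (E,hash)
  {BDE}: card=16000; try (E,hash)→6600, (E,merge)→14000, (D,hash)→14100, (E,nl_idx)→26000, (D,merge)→75900, (E,nl)→84400 …(+1); best=6600 via (E,hash)
  {ABCD}: card=2560; try (D,hash)→11360, (D,merge)→16160, (C,hash)→19280, (C,merge)→102280, (C,nl)→268400, (D,nl)→323360; best=11360 via (D,hash)
  {ABCE}: card=16000; try (E,hash)→5560, (E,merge)→12960, (E,nl_idx)→24960, (C,hash)→48680, (E,nl)→83360, (C,merge)→688480 …(+1); best=5560 via (E,hash)
  {ABDE}: card=128000; try (E,hash)→20200, (A,hash)→29800, (D,hash)→55400, (E,merge)→102800, (E,nl_idx)→185200, (A,merge)→250600 …(+4); best=20200 via (E,hash)
  {ABCDE}: card=51200; try (E,hash)→15320, (D,hash)→28760, (E,merge)→45440, (E,nl_idx)→80480, (C,hash)→148680, (D,merge)→249560 …(+4); best=15320 via (E,hash)

cost=15320; order=A,C,B,D,E; methods=hash,nl_idx,hash,hash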